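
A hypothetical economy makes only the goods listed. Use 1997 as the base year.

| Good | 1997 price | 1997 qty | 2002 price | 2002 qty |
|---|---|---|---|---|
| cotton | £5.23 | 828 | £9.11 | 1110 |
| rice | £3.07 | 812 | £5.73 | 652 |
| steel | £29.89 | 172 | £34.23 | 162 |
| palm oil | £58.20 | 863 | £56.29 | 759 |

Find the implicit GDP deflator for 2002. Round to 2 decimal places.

109.32

Nominal GDP 2002 = 9.11·1110 + 5.73·652 + 34.23·162 + 56.29·759 = 62117.43.
Real GDP 2002 (at 1997 prices) = 5.23·1110 + 3.07·652 + 29.89·162 + 58.20·759 = 56822.92.
Deflator = Nominal/Real × 100 = 62117.43/56822.92 × 100 = 109.318.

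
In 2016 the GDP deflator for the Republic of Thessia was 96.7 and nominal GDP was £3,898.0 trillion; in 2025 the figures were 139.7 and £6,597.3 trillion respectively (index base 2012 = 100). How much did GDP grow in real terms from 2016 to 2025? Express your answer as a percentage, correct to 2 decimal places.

17.15%

Deflate each year: 2016 → 3898.0/0.967 = 4031.02; 2025 → 6597.3/1.397 = 4722.48.
So real GDP changed by 4722.48/4031.02 − 1 = 0.1715, i.e. 17.15%.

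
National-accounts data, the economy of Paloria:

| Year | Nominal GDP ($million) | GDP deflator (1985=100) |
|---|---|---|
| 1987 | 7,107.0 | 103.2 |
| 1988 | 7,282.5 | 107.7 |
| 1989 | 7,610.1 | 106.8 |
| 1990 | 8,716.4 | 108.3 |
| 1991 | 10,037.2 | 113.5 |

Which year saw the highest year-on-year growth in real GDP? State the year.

1990

1988: real = 7282.5/1.077 = 6761.84; growth vs 1987 (6886.63) = -1.81%.
1989: real = 7610.1/1.068 = 7125.56; growth vs 1988 (6761.84) = 5.38%.
1990: real = 8716.4/1.083 = 8048.38; growth vs 1989 (7125.56) = 12.95%.
1991: real = 10037.2/1.135 = 8843.35; growth vs 1990 (8048.38) = 9.88%.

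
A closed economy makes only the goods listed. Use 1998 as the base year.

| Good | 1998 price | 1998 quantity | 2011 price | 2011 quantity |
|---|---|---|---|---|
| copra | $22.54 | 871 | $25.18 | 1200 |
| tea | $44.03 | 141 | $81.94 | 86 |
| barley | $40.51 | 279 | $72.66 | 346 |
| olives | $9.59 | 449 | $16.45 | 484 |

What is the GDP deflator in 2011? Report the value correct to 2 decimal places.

142.17

Nominal GDP 2011 = 25.18·1200 + 81.94·86 + 72.66·346 + 16.45·484 = 70365.00.
Real GDP 2011 (at 1998 prices) = 22.54·1200 + 44.03·86 + 40.51·346 + 9.59·484 = 49492.60.
Deflator = Nominal/Real × 100 = 70365.00/49492.60 × 100 = 142.173.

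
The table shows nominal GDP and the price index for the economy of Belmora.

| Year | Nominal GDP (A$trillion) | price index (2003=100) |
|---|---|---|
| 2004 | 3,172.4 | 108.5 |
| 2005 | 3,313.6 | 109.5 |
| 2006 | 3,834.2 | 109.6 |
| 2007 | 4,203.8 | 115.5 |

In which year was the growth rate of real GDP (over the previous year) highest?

2006

2005: real = 3313.6/1.095 = 3026.12; growth vs 2004 (2923.87) = 3.50%.
2006: real = 3834.2/1.096 = 3498.36; growth vs 2005 (3026.12) = 15.61%.
2007: real = 4203.8/1.155 = 3639.65; growth vs 2006 (3498.36) = 4.04%.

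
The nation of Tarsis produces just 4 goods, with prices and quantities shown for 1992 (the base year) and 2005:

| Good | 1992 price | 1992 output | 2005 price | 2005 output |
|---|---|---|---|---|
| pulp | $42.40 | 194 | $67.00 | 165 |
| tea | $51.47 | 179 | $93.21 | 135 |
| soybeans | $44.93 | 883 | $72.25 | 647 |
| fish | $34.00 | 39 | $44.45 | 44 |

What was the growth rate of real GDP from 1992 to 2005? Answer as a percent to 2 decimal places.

-23.83%

Real GDP 1992 = Nominal GDP 1992 = 42.40·194 + 51.47·179 + 44.93·883 + 34.00·39 = 58437.92.
Real GDP 2005 (at 1992 prices) = 42.40·165 + 51.47·135 + 44.93·647 + 34.00·44 = 44510.16.
Real growth = 44510.16/58437.92 − 1 = -0.2383.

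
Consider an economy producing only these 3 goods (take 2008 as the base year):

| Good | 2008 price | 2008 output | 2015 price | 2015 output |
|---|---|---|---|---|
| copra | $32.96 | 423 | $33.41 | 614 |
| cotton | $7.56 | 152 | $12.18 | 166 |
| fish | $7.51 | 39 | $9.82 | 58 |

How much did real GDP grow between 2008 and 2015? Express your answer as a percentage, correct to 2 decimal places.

42.54%

Real GDP 2008 = Nominal GDP 2008 = 32.96·423 + 7.56·152 + 7.51·39 = 15384.09.
Real GDP 2015 (at 2008 prices) = 32.96·614 + 7.56·166 + 7.51·58 = 21927.98.
Real growth = 21927.98/15384.09 − 1 = 0.4254.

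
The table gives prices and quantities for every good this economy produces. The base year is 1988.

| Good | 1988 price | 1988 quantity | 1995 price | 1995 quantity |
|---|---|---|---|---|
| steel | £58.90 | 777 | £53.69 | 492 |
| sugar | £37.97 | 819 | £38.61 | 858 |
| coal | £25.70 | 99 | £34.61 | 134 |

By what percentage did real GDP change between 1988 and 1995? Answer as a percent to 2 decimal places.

Real GDP 1988 = Nominal GDP 1988 = 58.90·777 + 37.97·819 + 25.70·99 = 79407.03.
Real GDP 1995 (at 1988 prices) = 58.90·492 + 37.97·858 + 25.70·134 = 65000.86.
Real growth = 65000.86/79407.03 − 1 = -0.1814.

-18.14%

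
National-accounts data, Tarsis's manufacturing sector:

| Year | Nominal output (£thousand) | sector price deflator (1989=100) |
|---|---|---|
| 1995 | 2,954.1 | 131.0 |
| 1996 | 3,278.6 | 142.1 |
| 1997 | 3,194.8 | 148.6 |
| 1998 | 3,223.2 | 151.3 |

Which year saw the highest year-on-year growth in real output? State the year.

1996

1996: real = 3278.6/1.421 = 2307.25; growth vs 1995 (2255.04) = 2.32%.
1997: real = 3194.8/1.486 = 2149.93; growth vs 1996 (2307.25) = -6.82%.
1998: real = 3223.2/1.513 = 2130.34; growth vs 1997 (2149.93) = -0.91%.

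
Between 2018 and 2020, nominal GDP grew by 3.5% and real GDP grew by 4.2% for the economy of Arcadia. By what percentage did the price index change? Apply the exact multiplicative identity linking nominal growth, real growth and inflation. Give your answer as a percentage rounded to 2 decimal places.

(1 + g_nom) = (1 + g_real)(1 + π), so π = 1.0350 / 1.0420 − 1 = -0.00672.

-0.67%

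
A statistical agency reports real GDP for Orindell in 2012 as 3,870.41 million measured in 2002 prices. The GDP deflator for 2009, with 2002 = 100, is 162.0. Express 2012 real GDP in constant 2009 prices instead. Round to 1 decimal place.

Real GDP in 2009 prices = Real GDP in 2002 prices × (P_2009/P_2002) = 3870.41 × 1.620 = 6270.06.

6,270.1 million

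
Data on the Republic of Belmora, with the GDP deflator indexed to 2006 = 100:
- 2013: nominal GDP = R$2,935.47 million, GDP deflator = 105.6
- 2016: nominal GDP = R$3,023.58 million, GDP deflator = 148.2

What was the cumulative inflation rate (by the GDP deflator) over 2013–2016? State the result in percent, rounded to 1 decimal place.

Price-level change = 148.2 / 105.6 − 1 = 0.4034.

40.3%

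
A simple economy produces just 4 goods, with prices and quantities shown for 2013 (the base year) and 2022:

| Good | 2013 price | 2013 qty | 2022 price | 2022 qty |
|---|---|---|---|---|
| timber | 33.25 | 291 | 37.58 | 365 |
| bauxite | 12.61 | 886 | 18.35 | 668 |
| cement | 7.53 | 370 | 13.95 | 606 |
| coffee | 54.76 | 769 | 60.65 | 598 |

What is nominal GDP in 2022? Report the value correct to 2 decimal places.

70696.90

Nominal GDP 2022 = Σ (p_2022 × q_2022) = 37.58·365 + 18.35·668 + 13.95·606 + 60.65·598 = 70696.90.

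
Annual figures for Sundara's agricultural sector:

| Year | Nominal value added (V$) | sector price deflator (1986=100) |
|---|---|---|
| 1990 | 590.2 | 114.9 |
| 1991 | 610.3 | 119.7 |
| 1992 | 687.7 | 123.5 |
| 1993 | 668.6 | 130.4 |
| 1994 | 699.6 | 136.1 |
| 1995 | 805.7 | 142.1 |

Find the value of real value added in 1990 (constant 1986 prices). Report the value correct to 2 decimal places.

Real value added 1990 = 590.2 / 1.149 = 513.66.

V$513.66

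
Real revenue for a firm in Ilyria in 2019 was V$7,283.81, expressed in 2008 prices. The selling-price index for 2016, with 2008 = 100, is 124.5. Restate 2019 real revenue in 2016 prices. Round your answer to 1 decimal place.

V$9,068.3

Real revenue in 2016 prices = Real revenue in 2008 prices × (P_2016/P_2008) = 7283.81 × 1.245 = 9068.34.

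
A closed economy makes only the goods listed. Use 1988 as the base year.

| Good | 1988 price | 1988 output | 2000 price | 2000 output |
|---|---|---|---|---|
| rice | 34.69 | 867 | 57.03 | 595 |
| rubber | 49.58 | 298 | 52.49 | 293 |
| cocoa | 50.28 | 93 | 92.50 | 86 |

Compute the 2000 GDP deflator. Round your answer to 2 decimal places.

145.01

Nominal GDP 2000 = 57.03·595 + 52.49·293 + 92.50·86 = 57267.42.
Real GDP 2000 (at 1988 prices) = 34.69·595 + 49.58·293 + 50.28·86 = 39491.57.
Deflator = Nominal/Real × 100 = 57267.42/39491.57 × 100 = 145.012.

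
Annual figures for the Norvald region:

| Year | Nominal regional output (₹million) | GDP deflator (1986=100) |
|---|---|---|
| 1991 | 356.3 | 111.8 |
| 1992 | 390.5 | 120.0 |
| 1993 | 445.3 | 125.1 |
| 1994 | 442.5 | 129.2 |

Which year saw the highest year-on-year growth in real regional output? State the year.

1992: real = 390.5/1.200 = 325.42; growth vs 1991 (318.69) = 2.11%.
1993: real = 445.3/1.251 = 355.96; growth vs 1992 (325.42) = 9.38%.
1994: real = 442.5/1.292 = 342.49; growth vs 1993 (355.96) = -3.78%.

1993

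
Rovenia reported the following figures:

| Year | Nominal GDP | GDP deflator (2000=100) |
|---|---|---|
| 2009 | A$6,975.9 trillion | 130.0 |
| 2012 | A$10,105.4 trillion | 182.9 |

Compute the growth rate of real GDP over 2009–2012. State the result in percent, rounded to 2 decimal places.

Real GDP 2009 = 6975.9 / 1.300 = 5366.08.
Real GDP 2012 = 10105.4 / 1.829 = 5525.10.
Real growth = 5525.10 / 5366.08 − 1 = 0.0296.

2.96%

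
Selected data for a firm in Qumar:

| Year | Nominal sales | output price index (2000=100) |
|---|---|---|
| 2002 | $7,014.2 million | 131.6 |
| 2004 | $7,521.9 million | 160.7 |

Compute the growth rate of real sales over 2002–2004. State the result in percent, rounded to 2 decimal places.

-12.18%

Deflate each year: 2002 → 7014.2/1.316 = 5329.94; 2004 → 7521.9/1.607 = 4680.71.
So real sales changed by 4680.71/5329.94 − 1 = -0.1218, i.e. -12.18%.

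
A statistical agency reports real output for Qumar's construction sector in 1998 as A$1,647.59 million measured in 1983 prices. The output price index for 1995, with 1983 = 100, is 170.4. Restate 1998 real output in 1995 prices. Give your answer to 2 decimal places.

A$2,807.49 million

Real output in 1995 prices = Real output in 1983 prices × (P_1995/P_1983) = 1647.59 × 1.704 = 2807.49.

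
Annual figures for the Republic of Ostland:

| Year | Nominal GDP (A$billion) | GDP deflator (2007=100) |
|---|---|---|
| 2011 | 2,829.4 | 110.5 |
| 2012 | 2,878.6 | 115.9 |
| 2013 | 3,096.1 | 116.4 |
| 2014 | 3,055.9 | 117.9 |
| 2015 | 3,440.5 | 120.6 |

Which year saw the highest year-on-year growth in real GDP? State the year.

2015

2012: real = 2878.6/1.159 = 2483.69; growth vs 2011 (2560.54) = -3.00%.
2013: real = 3096.1/1.164 = 2659.88; growth vs 2012 (2483.69) = 7.09%.
2014: real = 3055.9/1.179 = 2591.94; growth vs 2013 (2659.88) = -2.55%.
2015: real = 3440.5/1.206 = 2852.82; growth vs 2014 (2591.94) = 10.07%.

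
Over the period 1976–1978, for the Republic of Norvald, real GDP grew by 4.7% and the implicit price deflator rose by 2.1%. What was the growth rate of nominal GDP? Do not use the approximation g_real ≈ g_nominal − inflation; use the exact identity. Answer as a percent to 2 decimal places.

(1 + g_nom) = (1 + g_real)(1 + π) = 1.0470 × 1.0210 = 1.06899.

6.90%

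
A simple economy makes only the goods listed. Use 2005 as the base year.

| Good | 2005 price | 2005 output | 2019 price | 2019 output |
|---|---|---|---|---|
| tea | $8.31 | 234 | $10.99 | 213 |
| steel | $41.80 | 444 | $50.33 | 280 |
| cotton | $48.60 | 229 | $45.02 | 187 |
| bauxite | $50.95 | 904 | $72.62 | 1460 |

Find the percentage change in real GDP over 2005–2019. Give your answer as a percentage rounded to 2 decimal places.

Real GDP 2005 = Nominal GDP 2005 = 8.31·234 + 41.80·444 + 48.60·229 + 50.95·904 = 77691.94.
Real GDP 2019 (at 2005 prices) = 8.31·213 + 41.80·280 + 48.60·187 + 50.95·1460 = 96949.23.
Real growth = 96949.23/77691.94 − 1 = 0.2479.

24.79%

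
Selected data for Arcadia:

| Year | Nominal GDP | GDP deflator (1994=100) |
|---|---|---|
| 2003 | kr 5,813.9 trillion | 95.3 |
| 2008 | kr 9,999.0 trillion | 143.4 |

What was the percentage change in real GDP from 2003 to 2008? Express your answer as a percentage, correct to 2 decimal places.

14.30%

Deflate each year: 2003 → 5813.9/0.953 = 6100.63; 2008 → 9999.0/1.434 = 6972.80.
So real GDP changed by 6972.80/6100.63 − 1 = 0.1430, i.e. 14.30%.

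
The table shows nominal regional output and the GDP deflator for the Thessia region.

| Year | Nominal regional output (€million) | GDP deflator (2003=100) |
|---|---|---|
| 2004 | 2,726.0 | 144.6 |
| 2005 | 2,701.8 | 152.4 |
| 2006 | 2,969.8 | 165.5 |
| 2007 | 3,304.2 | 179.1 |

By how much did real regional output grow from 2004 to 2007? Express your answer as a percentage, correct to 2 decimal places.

-2.14%

Real regional output 2004 = 2726.0/1.446 = 1885.20.
Real regional output 2007 = 3304.2/1.791 = 1844.89.
Change = 1844.89/1885.20 − 1 = -0.0214.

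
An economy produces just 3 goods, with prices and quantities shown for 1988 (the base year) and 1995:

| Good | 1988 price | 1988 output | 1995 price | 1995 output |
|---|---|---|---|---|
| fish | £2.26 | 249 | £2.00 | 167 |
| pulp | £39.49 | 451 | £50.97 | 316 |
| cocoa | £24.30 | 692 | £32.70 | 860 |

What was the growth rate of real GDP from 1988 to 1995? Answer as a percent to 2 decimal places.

Real GDP 1988 = Nominal GDP 1988 = 2.26·249 + 39.49·451 + 24.30·692 = 35188.33.
Real GDP 1995 (at 1988 prices) = 2.26·167 + 39.49·316 + 24.30·860 = 33754.26.
Real growth = 33754.26/35188.33 − 1 = -0.0408.

-4.08%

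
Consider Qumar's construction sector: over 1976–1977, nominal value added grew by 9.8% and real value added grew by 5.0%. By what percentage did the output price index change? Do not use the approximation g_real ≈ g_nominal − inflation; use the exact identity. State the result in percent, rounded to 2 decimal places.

4.57%

(1 + g_nom) = (1 + g_real)(1 + π), so π = 1.0980 / 1.0500 − 1 = 0.04571.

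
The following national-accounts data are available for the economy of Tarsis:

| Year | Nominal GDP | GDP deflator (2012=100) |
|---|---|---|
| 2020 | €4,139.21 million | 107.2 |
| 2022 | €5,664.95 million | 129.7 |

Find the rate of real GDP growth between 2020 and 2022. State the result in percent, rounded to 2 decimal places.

13.12%

Real GDP 2020 = 4139.21 / 1.072 = 3861.20.
Real GDP 2022 = 5664.95 / 1.297 = 4367.73.
Real growth = 4367.73 / 3861.20 − 1 = 0.1312.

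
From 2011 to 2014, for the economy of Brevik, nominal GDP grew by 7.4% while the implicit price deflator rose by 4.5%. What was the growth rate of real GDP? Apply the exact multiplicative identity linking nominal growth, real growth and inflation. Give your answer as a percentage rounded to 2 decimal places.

2.78%

(1 + g_nom) = (1 + g_real)(1 + π), so g_real = 1.0740 / 1.0450 − 1 = 0.02775.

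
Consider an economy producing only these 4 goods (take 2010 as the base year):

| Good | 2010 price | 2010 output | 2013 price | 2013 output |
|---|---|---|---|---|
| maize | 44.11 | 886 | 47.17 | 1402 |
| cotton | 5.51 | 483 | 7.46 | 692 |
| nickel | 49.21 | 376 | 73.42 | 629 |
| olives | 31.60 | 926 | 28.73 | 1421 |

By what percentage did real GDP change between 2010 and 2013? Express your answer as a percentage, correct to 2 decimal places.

58.10%

Real GDP 2010 = Nominal GDP 2010 = 44.11·886 + 5.51·483 + 49.21·376 + 31.60·926 = 89507.35.
Real GDP 2013 (at 2010 prices) = 44.11·1402 + 5.51·692 + 49.21·629 + 31.60·1421 = 141511.83.
Real growth = 141511.83/89507.35 − 1 = 0.5810.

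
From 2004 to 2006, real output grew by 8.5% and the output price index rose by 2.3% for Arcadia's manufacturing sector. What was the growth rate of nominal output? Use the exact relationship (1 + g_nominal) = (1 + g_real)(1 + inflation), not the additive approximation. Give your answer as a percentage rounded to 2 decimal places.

11.00%

(1 + g_nom) = (1 + g_real)(1 + π) = 1.0850 × 1.0230 = 1.10996.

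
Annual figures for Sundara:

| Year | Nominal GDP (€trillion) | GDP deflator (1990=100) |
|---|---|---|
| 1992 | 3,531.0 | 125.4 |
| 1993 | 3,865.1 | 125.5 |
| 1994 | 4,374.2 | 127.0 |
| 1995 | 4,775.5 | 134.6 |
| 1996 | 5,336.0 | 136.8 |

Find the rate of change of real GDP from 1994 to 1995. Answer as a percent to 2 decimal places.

Real GDP 1994 = 4374.2/1.270 = 3444.25.
Real GDP 1995 = 4775.5/1.346 = 3547.92.
Change = 3547.92/3444.25 − 1 = 0.0301.

3.01%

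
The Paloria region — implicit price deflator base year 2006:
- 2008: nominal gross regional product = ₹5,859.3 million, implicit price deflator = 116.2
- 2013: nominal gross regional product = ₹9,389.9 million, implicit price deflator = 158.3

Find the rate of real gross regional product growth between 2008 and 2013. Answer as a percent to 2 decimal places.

Deflate each year: 2008 → 5859.3/1.162 = 5042.43; 2013 → 9389.9/1.583 = 5931.71.
So real gross regional product changed by 5931.71/5042.43 − 1 = 0.1764, i.e. 17.64%.

17.64%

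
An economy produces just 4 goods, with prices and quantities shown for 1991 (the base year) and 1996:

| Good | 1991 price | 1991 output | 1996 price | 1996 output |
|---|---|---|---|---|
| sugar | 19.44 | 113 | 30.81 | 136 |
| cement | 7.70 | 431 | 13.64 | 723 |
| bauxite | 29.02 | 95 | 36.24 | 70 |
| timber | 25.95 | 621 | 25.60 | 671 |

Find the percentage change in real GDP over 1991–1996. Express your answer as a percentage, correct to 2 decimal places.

Real GDP 1991 = Nominal GDP 1991 = 19.44·113 + 7.70·431 + 29.02·95 + 25.95·621 = 24387.27.
Real GDP 1996 (at 1991 prices) = 19.44·136 + 7.70·723 + 29.02·70 + 25.95·671 = 27654.79.
Real growth = 27654.79/24387.27 − 1 = 0.1340.

13.40%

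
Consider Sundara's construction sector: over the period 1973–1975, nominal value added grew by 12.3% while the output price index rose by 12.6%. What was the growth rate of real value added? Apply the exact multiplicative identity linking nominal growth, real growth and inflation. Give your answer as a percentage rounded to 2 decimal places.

-0.27%

(1 + g_nom) = (1 + g_real)(1 + π), so g_real = 1.1230 / 1.1260 − 1 = -0.00266.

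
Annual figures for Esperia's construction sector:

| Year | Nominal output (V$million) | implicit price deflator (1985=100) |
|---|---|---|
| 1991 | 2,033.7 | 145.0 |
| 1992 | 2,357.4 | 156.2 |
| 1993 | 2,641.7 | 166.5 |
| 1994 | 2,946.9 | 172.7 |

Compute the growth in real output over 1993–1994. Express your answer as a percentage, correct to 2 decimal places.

7.55%

Real output 1993 = 2641.7/1.665 = 1586.61.
Real output 1994 = 2946.9/1.727 = 1706.37.
Change = 1706.37/1586.61 − 1 = 0.0755.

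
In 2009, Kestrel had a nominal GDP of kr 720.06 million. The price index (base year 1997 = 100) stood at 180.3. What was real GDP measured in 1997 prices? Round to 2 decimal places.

Real GDP = Nominal / (price index/100) = 720.06 / 1.803 = 399.37.

kr 399.37 million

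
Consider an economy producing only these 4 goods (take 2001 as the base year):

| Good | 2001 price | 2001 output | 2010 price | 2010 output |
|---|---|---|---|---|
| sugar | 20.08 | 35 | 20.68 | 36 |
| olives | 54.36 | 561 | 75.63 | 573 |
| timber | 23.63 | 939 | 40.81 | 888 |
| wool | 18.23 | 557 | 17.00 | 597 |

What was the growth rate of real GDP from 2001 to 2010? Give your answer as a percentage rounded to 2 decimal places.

Real GDP 2001 = Nominal GDP 2001 = 20.08·35 + 54.36·561 + 23.63·939 + 18.23·557 = 63541.44.
Real GDP 2010 (at 2001 prices) = 20.08·36 + 54.36·573 + 23.63·888 + 18.23·597 = 63737.91.
Real growth = 63737.91/63541.44 − 1 = 0.0031.

0.31%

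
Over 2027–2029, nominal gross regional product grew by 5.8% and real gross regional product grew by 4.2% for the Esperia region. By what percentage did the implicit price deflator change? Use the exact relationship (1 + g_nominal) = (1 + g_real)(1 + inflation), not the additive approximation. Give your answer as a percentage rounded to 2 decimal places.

1.54%

(1 + g_nom) = (1 + g_real)(1 + π), so π = 1.0580 / 1.0420 − 1 = 0.01536.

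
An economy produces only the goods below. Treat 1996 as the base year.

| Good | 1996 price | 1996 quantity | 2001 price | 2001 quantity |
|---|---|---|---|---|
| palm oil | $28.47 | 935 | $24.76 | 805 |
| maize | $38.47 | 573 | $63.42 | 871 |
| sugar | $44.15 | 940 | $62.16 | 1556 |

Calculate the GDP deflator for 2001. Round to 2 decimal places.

137.38

Nominal GDP 2001 = 24.76·805 + 63.42·871 + 62.16·1556 = 171891.58.
Real GDP 2001 (at 1996 prices) = 28.47·805 + 38.47·871 + 44.15·1556 = 125123.12.
Deflator = Nominal/Real × 100 = 171891.58/125123.12 × 100 = 137.378.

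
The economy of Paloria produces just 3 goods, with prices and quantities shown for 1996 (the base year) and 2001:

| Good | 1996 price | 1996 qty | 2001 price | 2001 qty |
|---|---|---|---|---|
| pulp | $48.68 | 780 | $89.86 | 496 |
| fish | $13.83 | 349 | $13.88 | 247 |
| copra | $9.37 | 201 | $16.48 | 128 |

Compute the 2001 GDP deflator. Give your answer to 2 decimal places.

174.23

Nominal GDP 2001 = 89.86·496 + 13.88·247 + 16.48·128 = 50108.36.
Real GDP 2001 (at 1996 prices) = 48.68·496 + 13.83·247 + 9.37·128 = 28760.65.
Deflator = Nominal/Real × 100 = 50108.36/28760.65 × 100 = 174.225.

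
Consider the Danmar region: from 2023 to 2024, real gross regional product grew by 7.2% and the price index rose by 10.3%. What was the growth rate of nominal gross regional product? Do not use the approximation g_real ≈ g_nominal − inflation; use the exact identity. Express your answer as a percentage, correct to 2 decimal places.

18.24%

(1 + g_nom) = (1 + g_real)(1 + π) = 1.0720 × 1.1030 = 1.18242.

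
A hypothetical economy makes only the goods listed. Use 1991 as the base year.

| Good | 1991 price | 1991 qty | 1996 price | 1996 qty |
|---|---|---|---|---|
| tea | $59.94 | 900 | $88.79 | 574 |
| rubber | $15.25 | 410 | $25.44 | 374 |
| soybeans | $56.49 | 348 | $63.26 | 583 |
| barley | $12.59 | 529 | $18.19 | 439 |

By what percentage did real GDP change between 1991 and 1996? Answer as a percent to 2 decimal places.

-9.19%

Real GDP 1991 = Nominal GDP 1991 = 59.94·900 + 15.25·410 + 56.49·348 + 12.59·529 = 86517.13.
Real GDP 1996 (at 1991 prices) = 59.94·574 + 15.25·374 + 56.49·583 + 12.59·439 = 78569.74.
Real growth = 78569.74/86517.13 − 1 = -0.0919.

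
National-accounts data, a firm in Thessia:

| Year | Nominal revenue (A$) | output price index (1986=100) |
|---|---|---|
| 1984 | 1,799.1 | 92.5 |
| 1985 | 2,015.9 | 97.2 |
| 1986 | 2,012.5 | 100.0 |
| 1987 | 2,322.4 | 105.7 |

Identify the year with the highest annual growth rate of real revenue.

1985: real = 2015.9/0.972 = 2073.97; growth vs 1984 (1944.97) = 6.63%.
1986: real = 2012.5/1.000 = 2012.50; growth vs 1985 (2073.97) = -2.96%.
1987: real = 2322.4/1.057 = 2197.16; growth vs 1986 (2012.50) = 9.18%.

1987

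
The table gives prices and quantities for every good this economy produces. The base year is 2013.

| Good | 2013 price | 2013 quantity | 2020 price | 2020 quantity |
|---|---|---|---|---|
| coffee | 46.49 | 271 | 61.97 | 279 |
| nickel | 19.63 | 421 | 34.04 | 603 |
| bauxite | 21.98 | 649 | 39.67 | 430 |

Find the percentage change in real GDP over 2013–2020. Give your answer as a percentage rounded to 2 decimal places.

-2.47%

Real GDP 2013 = Nominal GDP 2013 = 46.49·271 + 19.63·421 + 21.98·649 = 35128.04.
Real GDP 2020 (at 2013 prices) = 46.49·279 + 19.63·603 + 21.98·430 = 34259.00.
Real growth = 34259.00/35128.04 − 1 = -0.0247.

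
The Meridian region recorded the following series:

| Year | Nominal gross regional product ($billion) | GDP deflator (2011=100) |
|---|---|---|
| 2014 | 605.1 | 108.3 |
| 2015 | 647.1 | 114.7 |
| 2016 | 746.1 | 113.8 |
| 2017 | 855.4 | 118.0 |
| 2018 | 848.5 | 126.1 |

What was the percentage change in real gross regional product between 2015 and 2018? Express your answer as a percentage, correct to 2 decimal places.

Real gross regional product 2015 = 647.1/1.147 = 564.17.
Real gross regional product 2018 = 848.5/1.261 = 672.88.
Change = 672.88/564.17 − 1 = 0.1927.

19.27%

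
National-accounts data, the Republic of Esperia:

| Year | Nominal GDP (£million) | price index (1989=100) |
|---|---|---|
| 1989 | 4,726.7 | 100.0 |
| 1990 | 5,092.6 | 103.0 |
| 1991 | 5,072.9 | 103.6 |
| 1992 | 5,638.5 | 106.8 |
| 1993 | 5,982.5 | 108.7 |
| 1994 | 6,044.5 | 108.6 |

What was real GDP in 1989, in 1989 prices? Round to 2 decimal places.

Real GDP 1989 = 4726.7 / 1.000 = 4726.70.

£4,726.70 million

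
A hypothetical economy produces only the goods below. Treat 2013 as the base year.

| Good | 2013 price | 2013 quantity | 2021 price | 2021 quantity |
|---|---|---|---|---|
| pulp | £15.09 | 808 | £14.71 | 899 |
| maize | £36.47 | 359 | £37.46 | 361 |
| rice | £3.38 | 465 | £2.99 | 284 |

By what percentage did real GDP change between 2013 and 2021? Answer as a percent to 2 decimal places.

3.11%

Real GDP 2013 = Nominal GDP 2013 = 15.09·808 + 36.47·359 + 3.38·465 = 26857.15.
Real GDP 2021 (at 2013 prices) = 15.09·899 + 36.47·361 + 3.38·284 = 27691.50.
Real growth = 27691.50/26857.15 − 1 = 0.0311.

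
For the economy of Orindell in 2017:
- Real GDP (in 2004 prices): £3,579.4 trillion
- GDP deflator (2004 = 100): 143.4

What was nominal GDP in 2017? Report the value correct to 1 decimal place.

£5,132.9 trillion

Nominal GDP = Real × (GDP deflator/100) = 3579.4 × 1.434 = 5132.86.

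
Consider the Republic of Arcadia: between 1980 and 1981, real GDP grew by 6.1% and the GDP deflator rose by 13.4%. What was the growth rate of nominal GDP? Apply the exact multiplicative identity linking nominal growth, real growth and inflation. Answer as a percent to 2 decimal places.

20.32%

(1 + g_nom) = (1 + g_real)(1 + π) = 1.0610 × 1.1340 = 1.20317.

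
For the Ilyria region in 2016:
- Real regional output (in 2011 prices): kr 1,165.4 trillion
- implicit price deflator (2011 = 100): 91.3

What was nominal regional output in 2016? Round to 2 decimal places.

Nominal regional output = Real × (implicit price deflator/100) = 1165.4 × 0.913 = 1064.01.

kr 1,064.01 trillion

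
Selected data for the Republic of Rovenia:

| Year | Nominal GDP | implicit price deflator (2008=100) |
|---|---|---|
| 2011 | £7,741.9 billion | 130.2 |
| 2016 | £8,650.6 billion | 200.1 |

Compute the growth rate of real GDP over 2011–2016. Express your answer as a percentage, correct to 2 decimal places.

Real GDP 2011 = 7741.9 / 1.302 = 5946.16.
Real GDP 2016 = 8650.6 / 2.001 = 4323.14.
Real growth = 4323.14 / 5946.16 − 1 = -0.2730.

-27.30%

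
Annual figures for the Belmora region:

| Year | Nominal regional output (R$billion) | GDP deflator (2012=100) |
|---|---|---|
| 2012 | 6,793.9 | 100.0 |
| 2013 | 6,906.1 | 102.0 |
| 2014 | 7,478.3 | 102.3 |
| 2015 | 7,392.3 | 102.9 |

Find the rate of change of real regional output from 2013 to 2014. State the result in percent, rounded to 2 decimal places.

Real regional output 2013 = 6906.1/1.020 = 6770.69.
Real regional output 2014 = 7478.3/1.023 = 7310.17.
Change = 7310.17/6770.69 − 1 = 0.0797.

7.97%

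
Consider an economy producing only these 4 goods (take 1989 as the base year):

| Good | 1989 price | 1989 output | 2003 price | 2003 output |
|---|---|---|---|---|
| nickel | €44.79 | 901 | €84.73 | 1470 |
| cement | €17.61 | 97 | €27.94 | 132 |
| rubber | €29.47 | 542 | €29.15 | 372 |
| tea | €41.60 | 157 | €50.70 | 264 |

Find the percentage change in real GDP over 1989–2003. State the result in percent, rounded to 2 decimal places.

39.56%

Real GDP 1989 = Nominal GDP 1989 = 44.79·901 + 17.61·97 + 29.47·542 + 41.60·157 = 64567.90.
Real GDP 2003 (at 1989 prices) = 44.79·1470 + 17.61·132 + 29.47·372 + 41.60·264 = 90111.06.
Real growth = 90111.06/64567.90 − 1 = 0.3956.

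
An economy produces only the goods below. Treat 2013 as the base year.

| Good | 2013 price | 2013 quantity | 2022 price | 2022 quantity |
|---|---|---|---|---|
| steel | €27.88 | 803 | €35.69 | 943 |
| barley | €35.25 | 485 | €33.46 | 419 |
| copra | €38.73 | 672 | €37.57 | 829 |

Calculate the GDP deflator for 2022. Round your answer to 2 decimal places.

Nominal GDP 2022 = 35.69·943 + 33.46·419 + 37.57·829 = 78820.94.
Real GDP 2022 (at 2013 prices) = 27.88·943 + 35.25·419 + 38.73·829 = 73167.76.
Deflator = Nominal/Real × 100 = 78820.94/73167.76 × 100 = 107.726.

107.73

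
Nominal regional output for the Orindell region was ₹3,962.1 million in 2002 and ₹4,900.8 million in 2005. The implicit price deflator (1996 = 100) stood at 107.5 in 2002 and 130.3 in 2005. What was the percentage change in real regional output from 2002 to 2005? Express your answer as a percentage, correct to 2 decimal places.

2.05%

Deflate each year: 2002 → 3962.1/1.075 = 3685.67; 2005 → 4900.8/1.303 = 3761.17.
So real regional output changed by 3761.17/3685.67 − 1 = 0.0205, i.e. 2.05%.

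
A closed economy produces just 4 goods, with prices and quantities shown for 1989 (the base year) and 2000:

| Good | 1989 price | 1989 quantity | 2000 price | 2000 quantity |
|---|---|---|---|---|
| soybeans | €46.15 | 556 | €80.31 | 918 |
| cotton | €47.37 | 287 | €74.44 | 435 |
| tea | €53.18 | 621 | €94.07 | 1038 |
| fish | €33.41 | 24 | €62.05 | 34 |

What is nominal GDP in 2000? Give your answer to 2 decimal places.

€205860.34

Nominal GDP 2000 = Σ (p_2000 × q_2000) = 80.31·918 + 74.44·435 + 94.07·1038 + 62.05·34 = 205860.34.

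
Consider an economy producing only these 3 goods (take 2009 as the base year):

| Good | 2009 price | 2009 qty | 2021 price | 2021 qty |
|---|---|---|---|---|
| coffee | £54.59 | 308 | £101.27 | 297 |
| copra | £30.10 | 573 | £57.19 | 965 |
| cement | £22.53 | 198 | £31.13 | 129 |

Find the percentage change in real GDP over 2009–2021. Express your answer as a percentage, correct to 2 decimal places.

25.04%

Real GDP 2009 = Nominal GDP 2009 = 54.59·308 + 30.10·573 + 22.53·198 = 38521.96.
Real GDP 2021 (at 2009 prices) = 54.59·297 + 30.10·965 + 22.53·129 = 48166.10.
Real growth = 48166.10/38521.96 − 1 = 0.2504.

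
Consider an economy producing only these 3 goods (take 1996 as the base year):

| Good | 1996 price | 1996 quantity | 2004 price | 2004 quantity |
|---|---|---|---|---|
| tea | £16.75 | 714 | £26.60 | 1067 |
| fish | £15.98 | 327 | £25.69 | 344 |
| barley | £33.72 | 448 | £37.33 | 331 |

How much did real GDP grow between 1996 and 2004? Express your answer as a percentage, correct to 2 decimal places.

6.93%

Real GDP 1996 = Nominal GDP 1996 = 16.75·714 + 15.98·327 + 33.72·448 = 32291.52.
Real GDP 2004 (at 1996 prices) = 16.75·1067 + 15.98·344 + 33.72·331 = 34530.69.
Real growth = 34530.69/32291.52 − 1 = 0.0693.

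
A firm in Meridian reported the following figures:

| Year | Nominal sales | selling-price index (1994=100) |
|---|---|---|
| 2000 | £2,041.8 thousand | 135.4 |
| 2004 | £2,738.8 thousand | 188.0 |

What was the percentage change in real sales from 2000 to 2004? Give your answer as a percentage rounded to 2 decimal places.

Real sales 2000 = 2041.8 / 1.354 = 1507.98.
Real sales 2004 = 2738.8 / 1.880 = 1456.81.
Real growth = 1456.81 / 1507.98 − 1 = -0.0339.

-3.39%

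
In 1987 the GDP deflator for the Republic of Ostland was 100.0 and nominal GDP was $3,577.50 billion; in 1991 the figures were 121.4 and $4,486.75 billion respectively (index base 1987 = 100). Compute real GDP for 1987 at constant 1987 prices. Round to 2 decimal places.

$3,577.50 billion

Real GDP = Nominal / (GDP deflator/100) = 3577.50 / 1.000 = 3577.50.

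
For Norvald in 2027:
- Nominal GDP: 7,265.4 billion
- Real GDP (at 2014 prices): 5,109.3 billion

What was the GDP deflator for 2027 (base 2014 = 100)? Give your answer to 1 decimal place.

142.2

GDP deflator = (Nominal / Real) × 100 = 7265.4 / 5109.3 × 100 = 142.20.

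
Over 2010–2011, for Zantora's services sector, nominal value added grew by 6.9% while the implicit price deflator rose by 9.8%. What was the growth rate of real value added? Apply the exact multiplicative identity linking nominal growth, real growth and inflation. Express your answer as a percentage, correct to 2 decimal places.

-2.64%

(1 + g_nom) = (1 + g_real)(1 + π), so g_real = 1.0690 / 1.0980 − 1 = -0.02641.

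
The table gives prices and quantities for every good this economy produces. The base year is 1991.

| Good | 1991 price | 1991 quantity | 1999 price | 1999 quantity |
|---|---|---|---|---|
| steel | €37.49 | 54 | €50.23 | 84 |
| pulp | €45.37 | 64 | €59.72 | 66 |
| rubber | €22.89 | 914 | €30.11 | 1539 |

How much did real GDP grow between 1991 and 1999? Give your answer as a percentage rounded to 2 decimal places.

60.05%

Real GDP 1991 = Nominal GDP 1991 = 37.49·54 + 45.37·64 + 22.89·914 = 25849.60.
Real GDP 1999 (at 1991 prices) = 37.49·84 + 45.37·66 + 22.89·1539 = 41371.29.
Real growth = 41371.29/25849.60 − 1 = 0.6005.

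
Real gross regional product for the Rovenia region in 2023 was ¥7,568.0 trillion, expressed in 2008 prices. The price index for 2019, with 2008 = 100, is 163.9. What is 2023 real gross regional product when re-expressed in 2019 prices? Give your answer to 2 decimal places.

¥12,403.95 trillion

Real gross regional product in 2019 prices = Real gross regional product in 2008 prices × (P_2019/P_2008) = 7568.0 × 1.639 = 12403.95.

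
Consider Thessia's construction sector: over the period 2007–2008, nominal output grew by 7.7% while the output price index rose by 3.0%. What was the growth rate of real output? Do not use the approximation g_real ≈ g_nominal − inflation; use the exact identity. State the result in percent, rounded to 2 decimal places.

(1 + g_nom) = (1 + g_real)(1 + π), so g_real = 1.0770 / 1.0300 − 1 = 0.04563.

4.56%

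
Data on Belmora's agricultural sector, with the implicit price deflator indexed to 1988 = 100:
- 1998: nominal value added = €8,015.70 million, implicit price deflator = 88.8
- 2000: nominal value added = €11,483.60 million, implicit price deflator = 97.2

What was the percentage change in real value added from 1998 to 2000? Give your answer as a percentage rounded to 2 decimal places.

Real value added 1998 = 8015.70 / 0.888 = 9026.69.
Real value added 2000 = 11483.60 / 0.972 = 11814.40.
Real growth = 11814.40 / 9026.69 − 1 = 0.3088.

30.88%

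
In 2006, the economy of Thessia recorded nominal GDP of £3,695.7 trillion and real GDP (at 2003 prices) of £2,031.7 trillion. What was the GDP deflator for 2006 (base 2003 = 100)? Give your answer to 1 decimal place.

GDP deflator = (Nominal / Real) × 100 = 3695.7 / 2031.7 × 100 = 181.90.

181.9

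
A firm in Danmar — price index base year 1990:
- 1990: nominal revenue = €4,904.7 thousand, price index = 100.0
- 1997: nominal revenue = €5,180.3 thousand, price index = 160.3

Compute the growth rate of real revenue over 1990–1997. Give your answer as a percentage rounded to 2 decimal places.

-34.11%

Deflate each year: 1990 → 4904.7/1.000 = 4904.70; 1997 → 5180.3/1.603 = 3231.63.
So real revenue changed by 3231.63/4904.70 − 1 = -0.3411, i.e. -34.11%.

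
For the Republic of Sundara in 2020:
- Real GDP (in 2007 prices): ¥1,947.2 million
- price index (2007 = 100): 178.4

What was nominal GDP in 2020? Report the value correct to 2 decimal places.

¥3,473.80 million

Nominal GDP = Real × (price index/100) = 1947.2 × 1.784 = 3473.80.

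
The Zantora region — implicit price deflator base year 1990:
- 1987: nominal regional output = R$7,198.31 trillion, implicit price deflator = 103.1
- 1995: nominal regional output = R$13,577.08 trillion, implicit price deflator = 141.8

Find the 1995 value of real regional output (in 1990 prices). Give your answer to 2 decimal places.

R$9,574.81 trillion

Real regional output = Nominal / (implicit price deflator/100) = 13577.08 / 1.418 = 9574.81.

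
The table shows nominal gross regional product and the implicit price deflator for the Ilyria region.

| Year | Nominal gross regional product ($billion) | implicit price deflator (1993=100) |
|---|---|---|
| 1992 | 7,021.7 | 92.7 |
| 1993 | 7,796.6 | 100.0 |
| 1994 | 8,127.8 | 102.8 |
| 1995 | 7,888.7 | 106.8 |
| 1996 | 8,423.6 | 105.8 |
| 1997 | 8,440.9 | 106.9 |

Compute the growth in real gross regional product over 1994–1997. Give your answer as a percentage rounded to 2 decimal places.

Real gross regional product 1994 = 8127.8/1.028 = 7906.42.
Real gross regional product 1997 = 8440.9/1.069 = 7896.07.
Change = 7896.07/7906.42 − 1 = -0.0013.

-0.13%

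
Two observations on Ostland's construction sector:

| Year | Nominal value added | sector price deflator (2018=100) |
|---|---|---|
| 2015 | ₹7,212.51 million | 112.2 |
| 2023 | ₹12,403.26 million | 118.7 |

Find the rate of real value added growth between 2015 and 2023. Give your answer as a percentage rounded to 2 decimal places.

62.55%

Real value added 2015 = 7212.51 / 1.122 = 6428.26.
Real value added 2023 = 12403.26 / 1.187 = 10449.25.
Real growth = 10449.25 / 6428.26 − 1 = 0.6255.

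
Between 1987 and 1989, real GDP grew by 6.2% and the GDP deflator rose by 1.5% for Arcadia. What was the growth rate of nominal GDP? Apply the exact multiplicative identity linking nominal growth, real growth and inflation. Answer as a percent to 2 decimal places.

7.79%

(1 + g_nom) = (1 + g_real)(1 + π) = 1.0620 × 1.0150 = 1.07793.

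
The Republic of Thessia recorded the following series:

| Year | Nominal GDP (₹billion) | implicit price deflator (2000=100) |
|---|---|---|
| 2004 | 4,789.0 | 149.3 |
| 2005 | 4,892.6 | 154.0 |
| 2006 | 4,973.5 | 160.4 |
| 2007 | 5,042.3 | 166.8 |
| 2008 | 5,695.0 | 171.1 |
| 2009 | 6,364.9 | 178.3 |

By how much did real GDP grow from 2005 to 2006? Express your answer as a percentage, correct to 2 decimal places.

-2.40%

Real GDP 2005 = 4892.6/1.540 = 3177.01.
Real GDP 2006 = 4973.5/1.604 = 3100.69.
Change = 3100.69/3177.01 − 1 = -0.0240.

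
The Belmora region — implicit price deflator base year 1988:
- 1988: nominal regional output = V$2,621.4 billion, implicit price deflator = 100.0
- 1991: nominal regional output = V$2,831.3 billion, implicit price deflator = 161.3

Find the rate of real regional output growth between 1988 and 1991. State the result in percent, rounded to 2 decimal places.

-33.04%

Deflate each year: 1988 → 2621.4/1.000 = 2621.40; 1991 → 2831.3/1.613 = 1755.30.
So real regional output changed by 1755.30/2621.40 − 1 = -0.3304, i.e. -33.04%.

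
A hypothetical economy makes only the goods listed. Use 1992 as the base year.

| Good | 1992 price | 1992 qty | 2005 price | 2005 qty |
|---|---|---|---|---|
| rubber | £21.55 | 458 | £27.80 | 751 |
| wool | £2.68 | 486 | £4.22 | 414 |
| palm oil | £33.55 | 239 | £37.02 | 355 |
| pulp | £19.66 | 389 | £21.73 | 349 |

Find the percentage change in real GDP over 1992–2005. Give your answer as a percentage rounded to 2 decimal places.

34.38%

Real GDP 1992 = Nominal GDP 1992 = 21.55·458 + 2.68·486 + 33.55·239 + 19.66·389 = 26838.57.
Real GDP 2005 (at 1992 prices) = 21.55·751 + 2.68·414 + 33.55·355 + 19.66·349 = 36065.16.
Real growth = 36065.16/26838.57 − 1 = 0.3438.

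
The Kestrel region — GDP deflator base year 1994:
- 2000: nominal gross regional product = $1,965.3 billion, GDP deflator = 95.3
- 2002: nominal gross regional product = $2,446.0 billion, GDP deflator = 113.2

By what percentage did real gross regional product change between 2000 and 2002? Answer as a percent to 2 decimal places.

Deflate each year: 2000 → 1965.3/0.953 = 2062.22; 2002 → 2446.0/1.132 = 2160.78.
So real gross regional product changed by 2160.78/2062.22 − 1 = 0.0478, i.e. 4.78%.

4.78%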